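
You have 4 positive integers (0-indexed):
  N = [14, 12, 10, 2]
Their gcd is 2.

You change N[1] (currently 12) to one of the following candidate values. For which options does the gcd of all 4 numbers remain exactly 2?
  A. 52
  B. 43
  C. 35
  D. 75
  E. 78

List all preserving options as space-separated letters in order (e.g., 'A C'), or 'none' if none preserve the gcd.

Answer: A E

Derivation:
Old gcd = 2; gcd of others (without N[1]) = 2
New gcd for candidate v: gcd(2, v). Preserves old gcd iff gcd(2, v) = 2.
  Option A: v=52, gcd(2,52)=2 -> preserves
  Option B: v=43, gcd(2,43)=1 -> changes
  Option C: v=35, gcd(2,35)=1 -> changes
  Option D: v=75, gcd(2,75)=1 -> changes
  Option E: v=78, gcd(2,78)=2 -> preserves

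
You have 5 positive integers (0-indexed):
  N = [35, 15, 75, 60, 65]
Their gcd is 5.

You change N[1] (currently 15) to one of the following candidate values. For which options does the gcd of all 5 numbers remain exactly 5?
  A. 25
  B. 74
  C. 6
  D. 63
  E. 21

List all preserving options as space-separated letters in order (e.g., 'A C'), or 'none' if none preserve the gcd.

Old gcd = 5; gcd of others (without N[1]) = 5
New gcd for candidate v: gcd(5, v). Preserves old gcd iff gcd(5, v) = 5.
  Option A: v=25, gcd(5,25)=5 -> preserves
  Option B: v=74, gcd(5,74)=1 -> changes
  Option C: v=6, gcd(5,6)=1 -> changes
  Option D: v=63, gcd(5,63)=1 -> changes
  Option E: v=21, gcd(5,21)=1 -> changes

Answer: A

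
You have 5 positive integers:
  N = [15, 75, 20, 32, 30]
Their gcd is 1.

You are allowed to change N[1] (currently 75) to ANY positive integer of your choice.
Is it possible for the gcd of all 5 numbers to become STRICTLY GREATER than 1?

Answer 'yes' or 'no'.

Answer: no

Derivation:
Current gcd = 1
gcd of all OTHER numbers (without N[1]=75): gcd([15, 20, 32, 30]) = 1
The new gcd after any change is gcd(1, new_value).
This can be at most 1.
Since 1 = old gcd 1, the gcd can only stay the same or decrease.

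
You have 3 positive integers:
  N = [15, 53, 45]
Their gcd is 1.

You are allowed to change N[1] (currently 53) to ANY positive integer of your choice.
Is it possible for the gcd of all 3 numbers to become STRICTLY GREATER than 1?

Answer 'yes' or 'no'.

Current gcd = 1
gcd of all OTHER numbers (without N[1]=53): gcd([15, 45]) = 15
The new gcd after any change is gcd(15, new_value).
This can be at most 15.
Since 15 > old gcd 1, the gcd CAN increase (e.g., set N[1] = 15).

Answer: yes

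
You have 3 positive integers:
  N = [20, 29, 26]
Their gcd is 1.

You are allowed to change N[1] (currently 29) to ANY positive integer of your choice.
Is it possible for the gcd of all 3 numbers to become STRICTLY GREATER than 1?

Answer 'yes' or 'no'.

Current gcd = 1
gcd of all OTHER numbers (without N[1]=29): gcd([20, 26]) = 2
The new gcd after any change is gcd(2, new_value).
This can be at most 2.
Since 2 > old gcd 1, the gcd CAN increase (e.g., set N[1] = 2).

Answer: yes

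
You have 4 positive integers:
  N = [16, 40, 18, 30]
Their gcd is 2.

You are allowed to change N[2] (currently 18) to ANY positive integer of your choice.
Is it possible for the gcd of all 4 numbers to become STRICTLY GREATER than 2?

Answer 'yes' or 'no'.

Current gcd = 2
gcd of all OTHER numbers (without N[2]=18): gcd([16, 40, 30]) = 2
The new gcd after any change is gcd(2, new_value).
This can be at most 2.
Since 2 = old gcd 2, the gcd can only stay the same or decrease.

Answer: no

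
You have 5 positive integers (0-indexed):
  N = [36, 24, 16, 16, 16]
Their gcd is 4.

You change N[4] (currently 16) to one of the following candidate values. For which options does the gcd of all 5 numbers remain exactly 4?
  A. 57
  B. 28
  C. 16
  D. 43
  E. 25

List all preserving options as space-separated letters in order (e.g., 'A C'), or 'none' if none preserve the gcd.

Old gcd = 4; gcd of others (without N[4]) = 4
New gcd for candidate v: gcd(4, v). Preserves old gcd iff gcd(4, v) = 4.
  Option A: v=57, gcd(4,57)=1 -> changes
  Option B: v=28, gcd(4,28)=4 -> preserves
  Option C: v=16, gcd(4,16)=4 -> preserves
  Option D: v=43, gcd(4,43)=1 -> changes
  Option E: v=25, gcd(4,25)=1 -> changes

Answer: B C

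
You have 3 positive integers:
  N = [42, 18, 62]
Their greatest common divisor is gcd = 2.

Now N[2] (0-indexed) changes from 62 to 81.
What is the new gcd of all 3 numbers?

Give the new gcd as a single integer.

Answer: 3

Derivation:
Numbers: [42, 18, 62], gcd = 2
Change: index 2, 62 -> 81
gcd of the OTHER numbers (without index 2): gcd([42, 18]) = 6
New gcd = gcd(g_others, new_val) = gcd(6, 81) = 3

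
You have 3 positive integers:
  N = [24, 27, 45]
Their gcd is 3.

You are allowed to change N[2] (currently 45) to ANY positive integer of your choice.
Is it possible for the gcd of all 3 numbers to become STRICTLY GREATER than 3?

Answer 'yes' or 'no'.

Answer: no

Derivation:
Current gcd = 3
gcd of all OTHER numbers (without N[2]=45): gcd([24, 27]) = 3
The new gcd after any change is gcd(3, new_value).
This can be at most 3.
Since 3 = old gcd 3, the gcd can only stay the same or decrease.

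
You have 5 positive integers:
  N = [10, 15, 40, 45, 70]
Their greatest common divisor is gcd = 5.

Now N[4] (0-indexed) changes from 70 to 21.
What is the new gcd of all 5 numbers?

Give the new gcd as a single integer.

Answer: 1

Derivation:
Numbers: [10, 15, 40, 45, 70], gcd = 5
Change: index 4, 70 -> 21
gcd of the OTHER numbers (without index 4): gcd([10, 15, 40, 45]) = 5
New gcd = gcd(g_others, new_val) = gcd(5, 21) = 1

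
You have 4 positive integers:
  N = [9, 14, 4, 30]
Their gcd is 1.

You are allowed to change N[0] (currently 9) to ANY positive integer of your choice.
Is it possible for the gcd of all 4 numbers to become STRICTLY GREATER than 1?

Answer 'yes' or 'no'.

Current gcd = 1
gcd of all OTHER numbers (without N[0]=9): gcd([14, 4, 30]) = 2
The new gcd after any change is gcd(2, new_value).
This can be at most 2.
Since 2 > old gcd 1, the gcd CAN increase (e.g., set N[0] = 2).

Answer: yes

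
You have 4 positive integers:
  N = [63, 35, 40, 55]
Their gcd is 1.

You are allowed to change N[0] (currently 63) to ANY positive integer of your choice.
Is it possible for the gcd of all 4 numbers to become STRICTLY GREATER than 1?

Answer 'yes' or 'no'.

Answer: yes

Derivation:
Current gcd = 1
gcd of all OTHER numbers (without N[0]=63): gcd([35, 40, 55]) = 5
The new gcd after any change is gcd(5, new_value).
This can be at most 5.
Since 5 > old gcd 1, the gcd CAN increase (e.g., set N[0] = 5).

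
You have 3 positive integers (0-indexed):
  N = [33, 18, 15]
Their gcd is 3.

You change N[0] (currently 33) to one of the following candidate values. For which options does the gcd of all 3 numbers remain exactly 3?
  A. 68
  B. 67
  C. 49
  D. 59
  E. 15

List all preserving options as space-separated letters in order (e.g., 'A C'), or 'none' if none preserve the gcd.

Answer: E

Derivation:
Old gcd = 3; gcd of others (without N[0]) = 3
New gcd for candidate v: gcd(3, v). Preserves old gcd iff gcd(3, v) = 3.
  Option A: v=68, gcd(3,68)=1 -> changes
  Option B: v=67, gcd(3,67)=1 -> changes
  Option C: v=49, gcd(3,49)=1 -> changes
  Option D: v=59, gcd(3,59)=1 -> changes
  Option E: v=15, gcd(3,15)=3 -> preserves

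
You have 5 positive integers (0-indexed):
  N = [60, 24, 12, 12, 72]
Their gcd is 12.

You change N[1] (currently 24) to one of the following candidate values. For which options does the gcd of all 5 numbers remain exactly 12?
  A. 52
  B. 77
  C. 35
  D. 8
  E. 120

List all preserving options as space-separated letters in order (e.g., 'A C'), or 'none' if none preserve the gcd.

Answer: E

Derivation:
Old gcd = 12; gcd of others (without N[1]) = 12
New gcd for candidate v: gcd(12, v). Preserves old gcd iff gcd(12, v) = 12.
  Option A: v=52, gcd(12,52)=4 -> changes
  Option B: v=77, gcd(12,77)=1 -> changes
  Option C: v=35, gcd(12,35)=1 -> changes
  Option D: v=8, gcd(12,8)=4 -> changes
  Option E: v=120, gcd(12,120)=12 -> preserves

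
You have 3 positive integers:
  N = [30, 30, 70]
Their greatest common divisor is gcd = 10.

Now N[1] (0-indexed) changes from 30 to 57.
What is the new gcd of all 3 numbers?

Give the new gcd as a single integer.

Numbers: [30, 30, 70], gcd = 10
Change: index 1, 30 -> 57
gcd of the OTHER numbers (without index 1): gcd([30, 70]) = 10
New gcd = gcd(g_others, new_val) = gcd(10, 57) = 1

Answer: 1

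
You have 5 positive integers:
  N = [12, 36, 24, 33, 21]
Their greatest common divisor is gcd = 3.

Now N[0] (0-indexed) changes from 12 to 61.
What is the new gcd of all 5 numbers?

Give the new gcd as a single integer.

Numbers: [12, 36, 24, 33, 21], gcd = 3
Change: index 0, 12 -> 61
gcd of the OTHER numbers (without index 0): gcd([36, 24, 33, 21]) = 3
New gcd = gcd(g_others, new_val) = gcd(3, 61) = 1

Answer: 1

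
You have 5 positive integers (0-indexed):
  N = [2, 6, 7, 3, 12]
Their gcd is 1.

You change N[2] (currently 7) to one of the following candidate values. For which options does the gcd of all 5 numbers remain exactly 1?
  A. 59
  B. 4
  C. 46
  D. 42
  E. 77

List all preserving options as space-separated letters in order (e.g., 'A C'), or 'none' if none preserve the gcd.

Answer: A B C D E

Derivation:
Old gcd = 1; gcd of others (without N[2]) = 1
New gcd for candidate v: gcd(1, v). Preserves old gcd iff gcd(1, v) = 1.
  Option A: v=59, gcd(1,59)=1 -> preserves
  Option B: v=4, gcd(1,4)=1 -> preserves
  Option C: v=46, gcd(1,46)=1 -> preserves
  Option D: v=42, gcd(1,42)=1 -> preserves
  Option E: v=77, gcd(1,77)=1 -> preserves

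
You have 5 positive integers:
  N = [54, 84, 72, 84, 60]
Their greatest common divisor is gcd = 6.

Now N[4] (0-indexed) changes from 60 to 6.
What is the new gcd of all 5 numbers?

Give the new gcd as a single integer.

Numbers: [54, 84, 72, 84, 60], gcd = 6
Change: index 4, 60 -> 6
gcd of the OTHER numbers (without index 4): gcd([54, 84, 72, 84]) = 6
New gcd = gcd(g_others, new_val) = gcd(6, 6) = 6

Answer: 6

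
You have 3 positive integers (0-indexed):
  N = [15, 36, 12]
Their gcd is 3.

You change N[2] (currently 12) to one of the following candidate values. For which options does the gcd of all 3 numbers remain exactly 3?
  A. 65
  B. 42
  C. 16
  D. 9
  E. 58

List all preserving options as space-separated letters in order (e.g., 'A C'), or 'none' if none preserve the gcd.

Answer: B D

Derivation:
Old gcd = 3; gcd of others (without N[2]) = 3
New gcd for candidate v: gcd(3, v). Preserves old gcd iff gcd(3, v) = 3.
  Option A: v=65, gcd(3,65)=1 -> changes
  Option B: v=42, gcd(3,42)=3 -> preserves
  Option C: v=16, gcd(3,16)=1 -> changes
  Option D: v=9, gcd(3,9)=3 -> preserves
  Option E: v=58, gcd(3,58)=1 -> changes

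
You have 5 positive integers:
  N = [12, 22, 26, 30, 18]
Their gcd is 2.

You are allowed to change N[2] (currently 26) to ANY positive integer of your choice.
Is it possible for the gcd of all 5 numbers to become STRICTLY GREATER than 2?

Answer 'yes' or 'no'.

Answer: no

Derivation:
Current gcd = 2
gcd of all OTHER numbers (without N[2]=26): gcd([12, 22, 30, 18]) = 2
The new gcd after any change is gcd(2, new_value).
This can be at most 2.
Since 2 = old gcd 2, the gcd can only stay the same or decrease.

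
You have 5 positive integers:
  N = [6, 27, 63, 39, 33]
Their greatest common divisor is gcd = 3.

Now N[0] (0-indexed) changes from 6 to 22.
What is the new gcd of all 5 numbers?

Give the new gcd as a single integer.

Answer: 1

Derivation:
Numbers: [6, 27, 63, 39, 33], gcd = 3
Change: index 0, 6 -> 22
gcd of the OTHER numbers (without index 0): gcd([27, 63, 39, 33]) = 3
New gcd = gcd(g_others, new_val) = gcd(3, 22) = 1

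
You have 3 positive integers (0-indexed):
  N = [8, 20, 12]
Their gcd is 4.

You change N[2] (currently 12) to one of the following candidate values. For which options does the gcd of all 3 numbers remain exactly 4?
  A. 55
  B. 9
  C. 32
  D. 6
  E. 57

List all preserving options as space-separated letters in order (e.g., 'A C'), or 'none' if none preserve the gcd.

Old gcd = 4; gcd of others (without N[2]) = 4
New gcd for candidate v: gcd(4, v). Preserves old gcd iff gcd(4, v) = 4.
  Option A: v=55, gcd(4,55)=1 -> changes
  Option B: v=9, gcd(4,9)=1 -> changes
  Option C: v=32, gcd(4,32)=4 -> preserves
  Option D: v=6, gcd(4,6)=2 -> changes
  Option E: v=57, gcd(4,57)=1 -> changes

Answer: C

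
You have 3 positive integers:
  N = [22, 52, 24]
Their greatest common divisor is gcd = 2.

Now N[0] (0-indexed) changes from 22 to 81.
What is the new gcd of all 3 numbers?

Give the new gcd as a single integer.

Numbers: [22, 52, 24], gcd = 2
Change: index 0, 22 -> 81
gcd of the OTHER numbers (without index 0): gcd([52, 24]) = 4
New gcd = gcd(g_others, new_val) = gcd(4, 81) = 1

Answer: 1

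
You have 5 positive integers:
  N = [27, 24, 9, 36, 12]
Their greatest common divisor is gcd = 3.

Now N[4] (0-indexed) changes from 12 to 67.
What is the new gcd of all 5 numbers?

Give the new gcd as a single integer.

Numbers: [27, 24, 9, 36, 12], gcd = 3
Change: index 4, 12 -> 67
gcd of the OTHER numbers (without index 4): gcd([27, 24, 9, 36]) = 3
New gcd = gcd(g_others, new_val) = gcd(3, 67) = 1

Answer: 1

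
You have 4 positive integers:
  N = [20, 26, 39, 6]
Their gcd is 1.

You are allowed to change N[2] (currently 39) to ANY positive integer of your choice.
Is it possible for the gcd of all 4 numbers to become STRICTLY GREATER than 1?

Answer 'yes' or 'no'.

Current gcd = 1
gcd of all OTHER numbers (without N[2]=39): gcd([20, 26, 6]) = 2
The new gcd after any change is gcd(2, new_value).
This can be at most 2.
Since 2 > old gcd 1, the gcd CAN increase (e.g., set N[2] = 2).

Answer: yes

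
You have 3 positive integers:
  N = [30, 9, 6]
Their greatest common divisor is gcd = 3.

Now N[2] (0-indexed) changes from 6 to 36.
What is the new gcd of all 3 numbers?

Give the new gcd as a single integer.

Answer: 3

Derivation:
Numbers: [30, 9, 6], gcd = 3
Change: index 2, 6 -> 36
gcd of the OTHER numbers (without index 2): gcd([30, 9]) = 3
New gcd = gcd(g_others, new_val) = gcd(3, 36) = 3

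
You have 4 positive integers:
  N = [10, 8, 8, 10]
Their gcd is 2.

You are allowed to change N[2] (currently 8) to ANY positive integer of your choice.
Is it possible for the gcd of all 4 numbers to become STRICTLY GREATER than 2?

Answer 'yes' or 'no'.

Current gcd = 2
gcd of all OTHER numbers (without N[2]=8): gcd([10, 8, 10]) = 2
The new gcd after any change is gcd(2, new_value).
This can be at most 2.
Since 2 = old gcd 2, the gcd can only stay the same or decrease.

Answer: no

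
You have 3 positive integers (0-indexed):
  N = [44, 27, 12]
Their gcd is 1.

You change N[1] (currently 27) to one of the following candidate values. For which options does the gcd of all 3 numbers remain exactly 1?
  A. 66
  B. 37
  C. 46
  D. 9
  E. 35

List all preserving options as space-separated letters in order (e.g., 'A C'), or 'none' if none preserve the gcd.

Answer: B D E

Derivation:
Old gcd = 1; gcd of others (without N[1]) = 4
New gcd for candidate v: gcd(4, v). Preserves old gcd iff gcd(4, v) = 1.
  Option A: v=66, gcd(4,66)=2 -> changes
  Option B: v=37, gcd(4,37)=1 -> preserves
  Option C: v=46, gcd(4,46)=2 -> changes
  Option D: v=9, gcd(4,9)=1 -> preserves
  Option E: v=35, gcd(4,35)=1 -> preserves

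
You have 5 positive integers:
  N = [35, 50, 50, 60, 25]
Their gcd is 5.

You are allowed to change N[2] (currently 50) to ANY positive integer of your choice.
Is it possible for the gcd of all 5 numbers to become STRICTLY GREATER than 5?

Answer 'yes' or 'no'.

Answer: no

Derivation:
Current gcd = 5
gcd of all OTHER numbers (without N[2]=50): gcd([35, 50, 60, 25]) = 5
The new gcd after any change is gcd(5, new_value).
This can be at most 5.
Since 5 = old gcd 5, the gcd can only stay the same or decrease.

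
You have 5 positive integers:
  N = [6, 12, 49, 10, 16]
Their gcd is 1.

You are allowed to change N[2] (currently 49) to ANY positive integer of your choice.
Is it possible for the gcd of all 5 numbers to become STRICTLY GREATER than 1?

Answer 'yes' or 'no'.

Current gcd = 1
gcd of all OTHER numbers (without N[2]=49): gcd([6, 12, 10, 16]) = 2
The new gcd after any change is gcd(2, new_value).
This can be at most 2.
Since 2 > old gcd 1, the gcd CAN increase (e.g., set N[2] = 2).

Answer: yes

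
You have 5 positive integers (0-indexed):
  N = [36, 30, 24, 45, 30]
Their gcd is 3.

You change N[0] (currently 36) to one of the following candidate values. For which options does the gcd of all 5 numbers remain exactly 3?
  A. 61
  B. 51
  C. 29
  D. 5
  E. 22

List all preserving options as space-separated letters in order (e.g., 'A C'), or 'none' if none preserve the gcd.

Old gcd = 3; gcd of others (without N[0]) = 3
New gcd for candidate v: gcd(3, v). Preserves old gcd iff gcd(3, v) = 3.
  Option A: v=61, gcd(3,61)=1 -> changes
  Option B: v=51, gcd(3,51)=3 -> preserves
  Option C: v=29, gcd(3,29)=1 -> changes
  Option D: v=5, gcd(3,5)=1 -> changes
  Option E: v=22, gcd(3,22)=1 -> changes

Answer: B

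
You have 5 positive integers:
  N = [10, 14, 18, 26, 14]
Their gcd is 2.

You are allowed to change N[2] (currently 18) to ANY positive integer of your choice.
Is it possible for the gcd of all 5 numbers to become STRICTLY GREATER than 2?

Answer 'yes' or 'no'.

Answer: no

Derivation:
Current gcd = 2
gcd of all OTHER numbers (without N[2]=18): gcd([10, 14, 26, 14]) = 2
The new gcd after any change is gcd(2, new_value).
This can be at most 2.
Since 2 = old gcd 2, the gcd can only stay the same or decrease.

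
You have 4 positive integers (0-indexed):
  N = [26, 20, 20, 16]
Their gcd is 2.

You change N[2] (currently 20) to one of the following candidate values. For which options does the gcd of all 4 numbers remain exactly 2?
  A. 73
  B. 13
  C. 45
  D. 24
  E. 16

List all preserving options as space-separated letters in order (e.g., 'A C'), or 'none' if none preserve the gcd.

Old gcd = 2; gcd of others (without N[2]) = 2
New gcd for candidate v: gcd(2, v). Preserves old gcd iff gcd(2, v) = 2.
  Option A: v=73, gcd(2,73)=1 -> changes
  Option B: v=13, gcd(2,13)=1 -> changes
  Option C: v=45, gcd(2,45)=1 -> changes
  Option D: v=24, gcd(2,24)=2 -> preserves
  Option E: v=16, gcd(2,16)=2 -> preserves

Answer: D E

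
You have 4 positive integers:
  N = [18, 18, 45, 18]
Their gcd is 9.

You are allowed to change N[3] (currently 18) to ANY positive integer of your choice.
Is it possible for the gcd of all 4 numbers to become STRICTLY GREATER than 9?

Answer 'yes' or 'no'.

Current gcd = 9
gcd of all OTHER numbers (without N[3]=18): gcd([18, 18, 45]) = 9
The new gcd after any change is gcd(9, new_value).
This can be at most 9.
Since 9 = old gcd 9, the gcd can only stay the same or decrease.

Answer: no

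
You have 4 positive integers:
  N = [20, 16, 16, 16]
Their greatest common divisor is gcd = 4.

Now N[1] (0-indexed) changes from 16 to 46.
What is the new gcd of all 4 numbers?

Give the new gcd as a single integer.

Answer: 2

Derivation:
Numbers: [20, 16, 16, 16], gcd = 4
Change: index 1, 16 -> 46
gcd of the OTHER numbers (without index 1): gcd([20, 16, 16]) = 4
New gcd = gcd(g_others, new_val) = gcd(4, 46) = 2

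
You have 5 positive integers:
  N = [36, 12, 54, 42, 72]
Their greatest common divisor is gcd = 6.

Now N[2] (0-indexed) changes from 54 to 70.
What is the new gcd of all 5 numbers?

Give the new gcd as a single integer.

Numbers: [36, 12, 54, 42, 72], gcd = 6
Change: index 2, 54 -> 70
gcd of the OTHER numbers (without index 2): gcd([36, 12, 42, 72]) = 6
New gcd = gcd(g_others, new_val) = gcd(6, 70) = 2

Answer: 2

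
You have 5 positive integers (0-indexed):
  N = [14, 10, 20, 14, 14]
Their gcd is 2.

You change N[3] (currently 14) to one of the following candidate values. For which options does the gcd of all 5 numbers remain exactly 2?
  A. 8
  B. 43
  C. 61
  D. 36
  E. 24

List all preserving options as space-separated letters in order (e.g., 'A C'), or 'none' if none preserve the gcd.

Answer: A D E

Derivation:
Old gcd = 2; gcd of others (without N[3]) = 2
New gcd for candidate v: gcd(2, v). Preserves old gcd iff gcd(2, v) = 2.
  Option A: v=8, gcd(2,8)=2 -> preserves
  Option B: v=43, gcd(2,43)=1 -> changes
  Option C: v=61, gcd(2,61)=1 -> changes
  Option D: v=36, gcd(2,36)=2 -> preserves
  Option E: v=24, gcd(2,24)=2 -> preserves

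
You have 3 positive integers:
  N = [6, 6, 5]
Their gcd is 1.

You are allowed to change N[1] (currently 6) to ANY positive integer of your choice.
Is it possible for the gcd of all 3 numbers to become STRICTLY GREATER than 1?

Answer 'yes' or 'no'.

Answer: no

Derivation:
Current gcd = 1
gcd of all OTHER numbers (without N[1]=6): gcd([6, 5]) = 1
The new gcd after any change is gcd(1, new_value).
This can be at most 1.
Since 1 = old gcd 1, the gcd can only stay the same or decrease.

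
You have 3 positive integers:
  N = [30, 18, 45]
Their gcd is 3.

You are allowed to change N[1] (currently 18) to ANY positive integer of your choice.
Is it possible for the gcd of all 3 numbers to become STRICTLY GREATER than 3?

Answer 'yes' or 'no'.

Current gcd = 3
gcd of all OTHER numbers (without N[1]=18): gcd([30, 45]) = 15
The new gcd after any change is gcd(15, new_value).
This can be at most 15.
Since 15 > old gcd 3, the gcd CAN increase (e.g., set N[1] = 15).

Answer: yes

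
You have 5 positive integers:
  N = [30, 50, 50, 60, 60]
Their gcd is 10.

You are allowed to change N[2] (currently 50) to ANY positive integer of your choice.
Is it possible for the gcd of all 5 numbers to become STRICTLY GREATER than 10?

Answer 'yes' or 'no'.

Answer: no

Derivation:
Current gcd = 10
gcd of all OTHER numbers (without N[2]=50): gcd([30, 50, 60, 60]) = 10
The new gcd after any change is gcd(10, new_value).
This can be at most 10.
Since 10 = old gcd 10, the gcd can only stay the same or decrease.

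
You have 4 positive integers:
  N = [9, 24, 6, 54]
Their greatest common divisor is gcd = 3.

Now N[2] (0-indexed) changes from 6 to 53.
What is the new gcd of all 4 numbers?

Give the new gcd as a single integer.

Numbers: [9, 24, 6, 54], gcd = 3
Change: index 2, 6 -> 53
gcd of the OTHER numbers (without index 2): gcd([9, 24, 54]) = 3
New gcd = gcd(g_others, new_val) = gcd(3, 53) = 1

Answer: 1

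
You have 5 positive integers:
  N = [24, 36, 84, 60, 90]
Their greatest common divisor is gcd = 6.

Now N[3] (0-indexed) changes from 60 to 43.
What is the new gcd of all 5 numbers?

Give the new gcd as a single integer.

Answer: 1

Derivation:
Numbers: [24, 36, 84, 60, 90], gcd = 6
Change: index 3, 60 -> 43
gcd of the OTHER numbers (without index 3): gcd([24, 36, 84, 90]) = 6
New gcd = gcd(g_others, new_val) = gcd(6, 43) = 1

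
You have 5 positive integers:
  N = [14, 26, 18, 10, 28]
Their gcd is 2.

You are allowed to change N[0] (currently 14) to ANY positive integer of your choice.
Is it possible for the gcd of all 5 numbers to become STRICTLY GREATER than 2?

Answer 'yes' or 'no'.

Current gcd = 2
gcd of all OTHER numbers (without N[0]=14): gcd([26, 18, 10, 28]) = 2
The new gcd after any change is gcd(2, new_value).
This can be at most 2.
Since 2 = old gcd 2, the gcd can only stay the same or decrease.

Answer: no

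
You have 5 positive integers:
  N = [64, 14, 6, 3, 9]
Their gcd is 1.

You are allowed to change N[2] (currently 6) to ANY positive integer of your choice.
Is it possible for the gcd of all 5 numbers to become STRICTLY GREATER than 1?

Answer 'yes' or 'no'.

Current gcd = 1
gcd of all OTHER numbers (without N[2]=6): gcd([64, 14, 3, 9]) = 1
The new gcd after any change is gcd(1, new_value).
This can be at most 1.
Since 1 = old gcd 1, the gcd can only stay the same or decrease.

Answer: no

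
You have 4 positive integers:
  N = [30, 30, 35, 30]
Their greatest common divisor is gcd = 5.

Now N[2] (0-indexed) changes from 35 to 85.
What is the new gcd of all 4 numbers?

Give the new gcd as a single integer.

Numbers: [30, 30, 35, 30], gcd = 5
Change: index 2, 35 -> 85
gcd of the OTHER numbers (without index 2): gcd([30, 30, 30]) = 30
New gcd = gcd(g_others, new_val) = gcd(30, 85) = 5

Answer: 5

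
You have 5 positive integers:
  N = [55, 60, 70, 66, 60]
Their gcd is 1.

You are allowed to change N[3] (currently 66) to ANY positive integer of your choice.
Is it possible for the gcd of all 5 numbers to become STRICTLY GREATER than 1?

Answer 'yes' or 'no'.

Current gcd = 1
gcd of all OTHER numbers (without N[3]=66): gcd([55, 60, 70, 60]) = 5
The new gcd after any change is gcd(5, new_value).
This can be at most 5.
Since 5 > old gcd 1, the gcd CAN increase (e.g., set N[3] = 5).

Answer: yes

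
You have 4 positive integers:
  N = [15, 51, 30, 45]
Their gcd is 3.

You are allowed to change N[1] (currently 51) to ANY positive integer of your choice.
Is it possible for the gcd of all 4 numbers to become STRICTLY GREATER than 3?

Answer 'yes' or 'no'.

Answer: yes

Derivation:
Current gcd = 3
gcd of all OTHER numbers (without N[1]=51): gcd([15, 30, 45]) = 15
The new gcd after any change is gcd(15, new_value).
This can be at most 15.
Since 15 > old gcd 3, the gcd CAN increase (e.g., set N[1] = 15).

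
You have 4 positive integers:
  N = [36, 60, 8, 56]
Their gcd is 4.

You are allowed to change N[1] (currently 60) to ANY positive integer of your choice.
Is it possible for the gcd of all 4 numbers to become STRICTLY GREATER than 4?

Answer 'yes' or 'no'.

Answer: no

Derivation:
Current gcd = 4
gcd of all OTHER numbers (without N[1]=60): gcd([36, 8, 56]) = 4
The new gcd after any change is gcd(4, new_value).
This can be at most 4.
Since 4 = old gcd 4, the gcd can only stay the same or decrease.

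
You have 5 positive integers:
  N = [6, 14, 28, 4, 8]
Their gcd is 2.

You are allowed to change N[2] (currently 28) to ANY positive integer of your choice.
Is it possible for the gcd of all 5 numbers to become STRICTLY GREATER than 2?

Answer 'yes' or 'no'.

Current gcd = 2
gcd of all OTHER numbers (without N[2]=28): gcd([6, 14, 4, 8]) = 2
The new gcd after any change is gcd(2, new_value).
This can be at most 2.
Since 2 = old gcd 2, the gcd can only stay the same or decrease.

Answer: no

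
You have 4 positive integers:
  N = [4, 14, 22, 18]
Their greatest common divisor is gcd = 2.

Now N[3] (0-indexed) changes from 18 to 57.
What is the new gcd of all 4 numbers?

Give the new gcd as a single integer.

Numbers: [4, 14, 22, 18], gcd = 2
Change: index 3, 18 -> 57
gcd of the OTHER numbers (without index 3): gcd([4, 14, 22]) = 2
New gcd = gcd(g_others, new_val) = gcd(2, 57) = 1

Answer: 1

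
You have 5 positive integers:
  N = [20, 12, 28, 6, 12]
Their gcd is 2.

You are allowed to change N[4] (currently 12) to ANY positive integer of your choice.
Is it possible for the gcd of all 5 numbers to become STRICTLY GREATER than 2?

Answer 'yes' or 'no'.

Answer: no

Derivation:
Current gcd = 2
gcd of all OTHER numbers (without N[4]=12): gcd([20, 12, 28, 6]) = 2
The new gcd after any change is gcd(2, new_value).
This can be at most 2.
Since 2 = old gcd 2, the gcd can only stay the same or decrease.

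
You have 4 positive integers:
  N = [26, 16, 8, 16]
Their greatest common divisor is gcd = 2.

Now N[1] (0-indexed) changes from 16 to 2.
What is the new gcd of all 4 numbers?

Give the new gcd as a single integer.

Answer: 2

Derivation:
Numbers: [26, 16, 8, 16], gcd = 2
Change: index 1, 16 -> 2
gcd of the OTHER numbers (without index 1): gcd([26, 8, 16]) = 2
New gcd = gcd(g_others, new_val) = gcd(2, 2) = 2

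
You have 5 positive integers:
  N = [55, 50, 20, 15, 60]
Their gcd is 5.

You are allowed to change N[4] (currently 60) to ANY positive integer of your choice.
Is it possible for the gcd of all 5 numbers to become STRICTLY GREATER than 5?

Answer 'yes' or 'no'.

Current gcd = 5
gcd of all OTHER numbers (without N[4]=60): gcd([55, 50, 20, 15]) = 5
The new gcd after any change is gcd(5, new_value).
This can be at most 5.
Since 5 = old gcd 5, the gcd can only stay the same or decrease.

Answer: no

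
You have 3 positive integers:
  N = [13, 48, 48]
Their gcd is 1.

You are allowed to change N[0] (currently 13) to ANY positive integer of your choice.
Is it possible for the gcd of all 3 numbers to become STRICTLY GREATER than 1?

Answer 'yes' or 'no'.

Current gcd = 1
gcd of all OTHER numbers (without N[0]=13): gcd([48, 48]) = 48
The new gcd after any change is gcd(48, new_value).
This can be at most 48.
Since 48 > old gcd 1, the gcd CAN increase (e.g., set N[0] = 48).

Answer: yes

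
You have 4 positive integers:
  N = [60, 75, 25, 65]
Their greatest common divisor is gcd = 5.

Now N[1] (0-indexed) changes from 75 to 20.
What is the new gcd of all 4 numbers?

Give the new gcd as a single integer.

Answer: 5

Derivation:
Numbers: [60, 75, 25, 65], gcd = 5
Change: index 1, 75 -> 20
gcd of the OTHER numbers (without index 1): gcd([60, 25, 65]) = 5
New gcd = gcd(g_others, new_val) = gcd(5, 20) = 5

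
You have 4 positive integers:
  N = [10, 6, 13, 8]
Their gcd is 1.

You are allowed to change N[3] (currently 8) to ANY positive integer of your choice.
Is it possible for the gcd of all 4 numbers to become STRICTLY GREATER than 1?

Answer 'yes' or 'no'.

Current gcd = 1
gcd of all OTHER numbers (without N[3]=8): gcd([10, 6, 13]) = 1
The new gcd after any change is gcd(1, new_value).
This can be at most 1.
Since 1 = old gcd 1, the gcd can only stay the same or decrease.

Answer: no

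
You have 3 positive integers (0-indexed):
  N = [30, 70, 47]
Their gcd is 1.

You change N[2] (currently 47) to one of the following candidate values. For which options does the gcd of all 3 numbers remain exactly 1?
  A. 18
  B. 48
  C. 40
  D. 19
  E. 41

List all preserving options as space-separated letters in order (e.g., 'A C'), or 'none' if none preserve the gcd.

Old gcd = 1; gcd of others (without N[2]) = 10
New gcd for candidate v: gcd(10, v). Preserves old gcd iff gcd(10, v) = 1.
  Option A: v=18, gcd(10,18)=2 -> changes
  Option B: v=48, gcd(10,48)=2 -> changes
  Option C: v=40, gcd(10,40)=10 -> changes
  Option D: v=19, gcd(10,19)=1 -> preserves
  Option E: v=41, gcd(10,41)=1 -> preserves

Answer: D E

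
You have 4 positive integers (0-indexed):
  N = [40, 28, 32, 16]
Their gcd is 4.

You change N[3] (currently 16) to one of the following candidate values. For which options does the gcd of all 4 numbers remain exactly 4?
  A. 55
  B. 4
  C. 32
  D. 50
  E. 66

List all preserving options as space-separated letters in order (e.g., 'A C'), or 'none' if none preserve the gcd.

Old gcd = 4; gcd of others (without N[3]) = 4
New gcd for candidate v: gcd(4, v). Preserves old gcd iff gcd(4, v) = 4.
  Option A: v=55, gcd(4,55)=1 -> changes
  Option B: v=4, gcd(4,4)=4 -> preserves
  Option C: v=32, gcd(4,32)=4 -> preserves
  Option D: v=50, gcd(4,50)=2 -> changes
  Option E: v=66, gcd(4,66)=2 -> changes

Answer: B C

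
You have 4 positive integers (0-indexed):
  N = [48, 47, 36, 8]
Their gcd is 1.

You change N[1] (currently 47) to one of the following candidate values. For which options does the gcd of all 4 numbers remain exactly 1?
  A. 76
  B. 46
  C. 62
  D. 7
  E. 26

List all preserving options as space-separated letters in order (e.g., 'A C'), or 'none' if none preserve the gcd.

Old gcd = 1; gcd of others (without N[1]) = 4
New gcd for candidate v: gcd(4, v). Preserves old gcd iff gcd(4, v) = 1.
  Option A: v=76, gcd(4,76)=4 -> changes
  Option B: v=46, gcd(4,46)=2 -> changes
  Option C: v=62, gcd(4,62)=2 -> changes
  Option D: v=7, gcd(4,7)=1 -> preserves
  Option E: v=26, gcd(4,26)=2 -> changes

Answer: D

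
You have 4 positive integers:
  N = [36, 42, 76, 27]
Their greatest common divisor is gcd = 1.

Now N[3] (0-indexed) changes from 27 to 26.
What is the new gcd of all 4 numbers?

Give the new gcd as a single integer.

Answer: 2

Derivation:
Numbers: [36, 42, 76, 27], gcd = 1
Change: index 3, 27 -> 26
gcd of the OTHER numbers (without index 3): gcd([36, 42, 76]) = 2
New gcd = gcd(g_others, new_val) = gcd(2, 26) = 2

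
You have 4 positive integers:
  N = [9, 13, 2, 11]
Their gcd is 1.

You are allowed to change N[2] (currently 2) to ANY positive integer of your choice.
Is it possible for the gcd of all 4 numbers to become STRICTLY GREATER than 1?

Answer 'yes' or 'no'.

Current gcd = 1
gcd of all OTHER numbers (without N[2]=2): gcd([9, 13, 11]) = 1
The new gcd after any change is gcd(1, new_value).
This can be at most 1.
Since 1 = old gcd 1, the gcd can only stay the same or decrease.

Answer: no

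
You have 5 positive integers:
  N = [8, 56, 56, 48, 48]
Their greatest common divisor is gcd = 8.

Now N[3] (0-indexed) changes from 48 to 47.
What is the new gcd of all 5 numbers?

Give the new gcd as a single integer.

Answer: 1

Derivation:
Numbers: [8, 56, 56, 48, 48], gcd = 8
Change: index 3, 48 -> 47
gcd of the OTHER numbers (without index 3): gcd([8, 56, 56, 48]) = 8
New gcd = gcd(g_others, new_val) = gcd(8, 47) = 1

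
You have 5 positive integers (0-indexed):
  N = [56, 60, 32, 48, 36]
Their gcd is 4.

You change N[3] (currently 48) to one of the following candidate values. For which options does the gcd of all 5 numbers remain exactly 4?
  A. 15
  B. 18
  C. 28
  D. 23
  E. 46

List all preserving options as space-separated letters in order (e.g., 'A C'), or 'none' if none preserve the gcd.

Answer: C

Derivation:
Old gcd = 4; gcd of others (without N[3]) = 4
New gcd for candidate v: gcd(4, v). Preserves old gcd iff gcd(4, v) = 4.
  Option A: v=15, gcd(4,15)=1 -> changes
  Option B: v=18, gcd(4,18)=2 -> changes
  Option C: v=28, gcd(4,28)=4 -> preserves
  Option D: v=23, gcd(4,23)=1 -> changes
  Option E: v=46, gcd(4,46)=2 -> changes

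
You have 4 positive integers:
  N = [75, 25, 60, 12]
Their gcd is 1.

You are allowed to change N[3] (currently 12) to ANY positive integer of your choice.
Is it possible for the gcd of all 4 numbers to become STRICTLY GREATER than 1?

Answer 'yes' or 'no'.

Answer: yes

Derivation:
Current gcd = 1
gcd of all OTHER numbers (without N[3]=12): gcd([75, 25, 60]) = 5
The new gcd after any change is gcd(5, new_value).
This can be at most 5.
Since 5 > old gcd 1, the gcd CAN increase (e.g., set N[3] = 5).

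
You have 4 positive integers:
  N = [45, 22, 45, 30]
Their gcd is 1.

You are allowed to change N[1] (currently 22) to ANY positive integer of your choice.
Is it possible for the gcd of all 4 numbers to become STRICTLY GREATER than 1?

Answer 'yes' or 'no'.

Answer: yes

Derivation:
Current gcd = 1
gcd of all OTHER numbers (without N[1]=22): gcd([45, 45, 30]) = 15
The new gcd after any change is gcd(15, new_value).
This can be at most 15.
Since 15 > old gcd 1, the gcd CAN increase (e.g., set N[1] = 15).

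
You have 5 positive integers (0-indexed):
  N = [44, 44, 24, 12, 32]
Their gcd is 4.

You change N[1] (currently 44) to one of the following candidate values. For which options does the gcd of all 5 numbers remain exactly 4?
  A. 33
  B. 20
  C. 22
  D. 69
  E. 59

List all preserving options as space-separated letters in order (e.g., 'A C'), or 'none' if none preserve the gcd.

Answer: B

Derivation:
Old gcd = 4; gcd of others (without N[1]) = 4
New gcd for candidate v: gcd(4, v). Preserves old gcd iff gcd(4, v) = 4.
  Option A: v=33, gcd(4,33)=1 -> changes
  Option B: v=20, gcd(4,20)=4 -> preserves
  Option C: v=22, gcd(4,22)=2 -> changes
  Option D: v=69, gcd(4,69)=1 -> changes
  Option E: v=59, gcd(4,59)=1 -> changes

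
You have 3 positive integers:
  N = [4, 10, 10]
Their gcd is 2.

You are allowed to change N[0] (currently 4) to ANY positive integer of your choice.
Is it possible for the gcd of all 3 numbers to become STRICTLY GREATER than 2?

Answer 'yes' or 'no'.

Current gcd = 2
gcd of all OTHER numbers (without N[0]=4): gcd([10, 10]) = 10
The new gcd after any change is gcd(10, new_value).
This can be at most 10.
Since 10 > old gcd 2, the gcd CAN increase (e.g., set N[0] = 10).

Answer: yes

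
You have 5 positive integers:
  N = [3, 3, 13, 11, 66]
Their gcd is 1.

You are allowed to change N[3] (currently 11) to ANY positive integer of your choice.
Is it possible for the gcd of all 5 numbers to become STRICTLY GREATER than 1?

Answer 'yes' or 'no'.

Answer: no

Derivation:
Current gcd = 1
gcd of all OTHER numbers (without N[3]=11): gcd([3, 3, 13, 66]) = 1
The new gcd after any change is gcd(1, new_value).
This can be at most 1.
Since 1 = old gcd 1, the gcd can only stay the same or decrease.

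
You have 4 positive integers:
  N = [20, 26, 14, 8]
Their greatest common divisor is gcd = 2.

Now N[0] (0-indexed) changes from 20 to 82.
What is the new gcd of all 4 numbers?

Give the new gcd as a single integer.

Answer: 2

Derivation:
Numbers: [20, 26, 14, 8], gcd = 2
Change: index 0, 20 -> 82
gcd of the OTHER numbers (without index 0): gcd([26, 14, 8]) = 2
New gcd = gcd(g_others, new_val) = gcd(2, 82) = 2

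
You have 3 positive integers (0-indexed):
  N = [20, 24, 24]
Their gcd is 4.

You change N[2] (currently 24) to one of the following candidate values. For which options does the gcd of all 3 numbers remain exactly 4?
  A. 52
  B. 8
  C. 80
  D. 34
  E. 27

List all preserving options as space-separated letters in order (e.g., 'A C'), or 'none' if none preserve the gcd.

Old gcd = 4; gcd of others (without N[2]) = 4
New gcd for candidate v: gcd(4, v). Preserves old gcd iff gcd(4, v) = 4.
  Option A: v=52, gcd(4,52)=4 -> preserves
  Option B: v=8, gcd(4,8)=4 -> preserves
  Option C: v=80, gcd(4,80)=4 -> preserves
  Option D: v=34, gcd(4,34)=2 -> changes
  Option E: v=27, gcd(4,27)=1 -> changes

Answer: A B C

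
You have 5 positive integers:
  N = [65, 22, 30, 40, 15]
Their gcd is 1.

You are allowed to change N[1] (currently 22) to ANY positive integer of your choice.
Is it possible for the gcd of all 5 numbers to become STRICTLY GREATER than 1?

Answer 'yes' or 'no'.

Answer: yes

Derivation:
Current gcd = 1
gcd of all OTHER numbers (without N[1]=22): gcd([65, 30, 40, 15]) = 5
The new gcd after any change is gcd(5, new_value).
This can be at most 5.
Since 5 > old gcd 1, the gcd CAN increase (e.g., set N[1] = 5).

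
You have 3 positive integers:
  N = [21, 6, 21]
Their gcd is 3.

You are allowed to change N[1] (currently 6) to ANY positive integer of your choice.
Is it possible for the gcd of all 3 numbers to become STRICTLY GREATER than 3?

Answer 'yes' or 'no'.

Current gcd = 3
gcd of all OTHER numbers (without N[1]=6): gcd([21, 21]) = 21
The new gcd after any change is gcd(21, new_value).
This can be at most 21.
Since 21 > old gcd 3, the gcd CAN increase (e.g., set N[1] = 21).

Answer: yes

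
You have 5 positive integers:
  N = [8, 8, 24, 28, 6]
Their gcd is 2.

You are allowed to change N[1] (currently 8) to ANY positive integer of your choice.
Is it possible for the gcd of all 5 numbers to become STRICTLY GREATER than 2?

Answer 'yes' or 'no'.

Current gcd = 2
gcd of all OTHER numbers (without N[1]=8): gcd([8, 24, 28, 6]) = 2
The new gcd after any change is gcd(2, new_value).
This can be at most 2.
Since 2 = old gcd 2, the gcd can only stay the same or decrease.

Answer: no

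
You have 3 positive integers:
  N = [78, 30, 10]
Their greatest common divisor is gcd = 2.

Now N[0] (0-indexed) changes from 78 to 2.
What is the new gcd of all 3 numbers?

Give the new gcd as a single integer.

Answer: 2

Derivation:
Numbers: [78, 30, 10], gcd = 2
Change: index 0, 78 -> 2
gcd of the OTHER numbers (without index 0): gcd([30, 10]) = 10
New gcd = gcd(g_others, new_val) = gcd(10, 2) = 2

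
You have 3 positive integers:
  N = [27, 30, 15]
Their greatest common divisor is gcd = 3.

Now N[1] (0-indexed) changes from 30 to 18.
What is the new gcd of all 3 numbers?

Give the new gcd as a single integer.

Numbers: [27, 30, 15], gcd = 3
Change: index 1, 30 -> 18
gcd of the OTHER numbers (without index 1): gcd([27, 15]) = 3
New gcd = gcd(g_others, new_val) = gcd(3, 18) = 3

Answer: 3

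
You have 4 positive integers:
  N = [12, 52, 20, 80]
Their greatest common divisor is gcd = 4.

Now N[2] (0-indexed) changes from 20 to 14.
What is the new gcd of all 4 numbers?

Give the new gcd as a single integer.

Answer: 2

Derivation:
Numbers: [12, 52, 20, 80], gcd = 4
Change: index 2, 20 -> 14
gcd of the OTHER numbers (without index 2): gcd([12, 52, 80]) = 4
New gcd = gcd(g_others, new_val) = gcd(4, 14) = 2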